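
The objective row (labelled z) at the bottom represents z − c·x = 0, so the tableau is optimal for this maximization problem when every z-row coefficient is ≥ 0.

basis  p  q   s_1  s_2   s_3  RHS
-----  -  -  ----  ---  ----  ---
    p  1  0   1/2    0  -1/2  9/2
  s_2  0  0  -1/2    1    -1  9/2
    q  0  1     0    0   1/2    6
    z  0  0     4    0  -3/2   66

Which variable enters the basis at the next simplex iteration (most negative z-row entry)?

s_3

Negative z-row entries: s_3: -3/2.
The most negative is -3/2 in column s_3, so s_3 enters.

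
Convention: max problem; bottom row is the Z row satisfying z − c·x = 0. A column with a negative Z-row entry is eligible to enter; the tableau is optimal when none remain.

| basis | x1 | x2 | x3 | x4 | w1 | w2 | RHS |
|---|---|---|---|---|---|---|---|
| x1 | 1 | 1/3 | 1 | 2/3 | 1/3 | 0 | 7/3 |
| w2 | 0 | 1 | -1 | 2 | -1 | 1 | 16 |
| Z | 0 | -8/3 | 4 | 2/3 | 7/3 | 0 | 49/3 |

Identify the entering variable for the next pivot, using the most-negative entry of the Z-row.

x2

Negative Z-row entries: x2: -8/3.
The most negative is -8/3 in column x2, so x2 enters.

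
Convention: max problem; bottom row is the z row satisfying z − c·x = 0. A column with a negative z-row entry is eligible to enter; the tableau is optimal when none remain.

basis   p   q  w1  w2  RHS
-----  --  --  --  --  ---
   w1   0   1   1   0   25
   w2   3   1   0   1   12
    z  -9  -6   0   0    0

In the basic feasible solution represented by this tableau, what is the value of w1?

w1 is basic (row 1); its value is the RHS of that row, 25.

25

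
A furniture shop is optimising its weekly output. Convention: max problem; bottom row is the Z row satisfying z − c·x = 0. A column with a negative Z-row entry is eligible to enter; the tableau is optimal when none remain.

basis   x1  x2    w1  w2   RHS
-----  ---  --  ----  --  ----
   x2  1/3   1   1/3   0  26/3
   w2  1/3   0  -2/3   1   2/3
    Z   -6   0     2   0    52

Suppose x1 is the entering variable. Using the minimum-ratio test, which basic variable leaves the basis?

Column x1 entries and ratios — x2: (26/3)/(1/3) = 26; w2: (2/3)/(1/3) = 2.
Smallest ratio is 2 in the row of w2, so w2 leaves.

w2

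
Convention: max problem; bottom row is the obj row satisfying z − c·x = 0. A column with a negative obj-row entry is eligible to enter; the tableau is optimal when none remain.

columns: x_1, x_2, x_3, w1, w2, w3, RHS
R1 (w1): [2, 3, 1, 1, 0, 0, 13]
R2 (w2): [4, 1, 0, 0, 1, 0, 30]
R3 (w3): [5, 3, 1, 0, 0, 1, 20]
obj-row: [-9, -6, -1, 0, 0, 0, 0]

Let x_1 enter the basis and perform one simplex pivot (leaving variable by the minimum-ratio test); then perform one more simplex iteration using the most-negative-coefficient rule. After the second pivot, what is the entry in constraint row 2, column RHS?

Ratio test on column x_1 — row 1: 13/2 = 13/2; row 2: 30/4 = 15/2; row 3: 20/5 = 4. Minimum is 4 at row 3 (w3 leaves); pivot element 5.
Divide row 3 by 5; eliminate column x_1 from the other rows.
Second iteration: most negative obj-row entry is -3/5 in column x_2, so x_2 enters.
Ratio test on column x_2 — row 1: 5/(9/5) = 25/9; row 2: entry -7/5 ≤ 0; row 3: 4/(3/5) = 20/3. Minimum is 25/9 at row 1 (w1 leaves); pivot element 9/5.
Divide row 1 by 9/5; eliminate column x_2 from the other rows.
After both pivots, the entry at constraint row 2, column RHS is 161/9.

161/9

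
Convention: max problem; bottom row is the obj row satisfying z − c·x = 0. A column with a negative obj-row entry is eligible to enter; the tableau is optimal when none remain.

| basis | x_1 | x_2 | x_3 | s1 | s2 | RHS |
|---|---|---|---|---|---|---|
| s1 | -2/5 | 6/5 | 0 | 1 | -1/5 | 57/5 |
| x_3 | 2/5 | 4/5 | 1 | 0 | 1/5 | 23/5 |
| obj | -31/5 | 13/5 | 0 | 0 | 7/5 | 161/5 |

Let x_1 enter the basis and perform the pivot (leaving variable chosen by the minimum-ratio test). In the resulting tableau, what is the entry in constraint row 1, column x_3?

1

Ratio test on column x_1 — row 1: entry -2/5 ≤ 0; row 2: (23/5)/(2/5) = 23/2. Minimum is 23/2 at row 2 (x_3 leaves); pivot element 2/5.
Divide row 2 by 2/5; eliminate column x_1 from the other rows.
Row 1 update in column x_3: 0 − (-2/5)·(5/2) = 1.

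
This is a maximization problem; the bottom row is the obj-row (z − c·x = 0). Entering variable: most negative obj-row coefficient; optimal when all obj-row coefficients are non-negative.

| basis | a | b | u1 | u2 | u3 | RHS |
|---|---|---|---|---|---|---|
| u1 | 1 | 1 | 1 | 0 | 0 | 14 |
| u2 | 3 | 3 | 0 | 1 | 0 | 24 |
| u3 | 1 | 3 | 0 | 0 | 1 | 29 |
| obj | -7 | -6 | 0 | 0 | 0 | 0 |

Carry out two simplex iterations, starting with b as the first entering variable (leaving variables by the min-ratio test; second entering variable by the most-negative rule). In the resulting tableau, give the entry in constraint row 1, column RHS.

6

Ratio test on column b — row 1: 14/1 = 14; row 2: 24/3 = 8; row 3: 29/3 = 29/3. Minimum is 8 at row 2 (u2 leaves); pivot element 3.
Divide row 2 by 3; eliminate column b from the other rows.
Second iteration: most negative obj-row entry is -1 in column a, so a enters.
Ratio test on column a — row 1: entry 0 ≤ 0; row 2: 8/1 = 8; row 3: entry -2 ≤ 0. Minimum is 8 at row 2 (b leaves); pivot element 1.
Divide row 2 by 1; eliminate column a from the other rows.
After both pivots, the entry at constraint row 1, column RHS is 6.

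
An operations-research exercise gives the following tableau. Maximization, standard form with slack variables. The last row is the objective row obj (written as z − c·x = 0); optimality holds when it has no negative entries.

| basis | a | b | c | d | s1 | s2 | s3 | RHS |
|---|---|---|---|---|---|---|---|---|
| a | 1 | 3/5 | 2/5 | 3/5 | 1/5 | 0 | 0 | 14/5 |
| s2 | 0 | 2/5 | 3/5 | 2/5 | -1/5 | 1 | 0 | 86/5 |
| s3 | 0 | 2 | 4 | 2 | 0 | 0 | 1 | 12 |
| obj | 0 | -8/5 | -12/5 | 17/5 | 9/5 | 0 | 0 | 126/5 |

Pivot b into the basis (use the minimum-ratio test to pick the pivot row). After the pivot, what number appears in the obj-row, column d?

5

Ratio test on column b — row 1: (14/5)/(3/5) = 14/3; row 2: (86/5)/(2/5) = 43; row 3: 12/2 = 6. Minimum is 14/3 at row 1 (a leaves); pivot element 3/5.
Divide row 1 by 3/5; eliminate column b from the other rows.
obj-row update in column d: 17/5 − (-8/5)·1 = 5.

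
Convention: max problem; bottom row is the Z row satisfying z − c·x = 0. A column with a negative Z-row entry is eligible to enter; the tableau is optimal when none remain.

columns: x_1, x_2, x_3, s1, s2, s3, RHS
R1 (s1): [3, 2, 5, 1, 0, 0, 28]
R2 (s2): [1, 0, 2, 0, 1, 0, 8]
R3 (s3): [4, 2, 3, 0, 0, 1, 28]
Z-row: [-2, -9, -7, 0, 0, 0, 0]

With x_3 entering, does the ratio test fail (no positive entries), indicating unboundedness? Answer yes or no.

Column x_3 has positive entries in row(s) 1, 2, 3, so the ratio test bounds it — not unbounded.

no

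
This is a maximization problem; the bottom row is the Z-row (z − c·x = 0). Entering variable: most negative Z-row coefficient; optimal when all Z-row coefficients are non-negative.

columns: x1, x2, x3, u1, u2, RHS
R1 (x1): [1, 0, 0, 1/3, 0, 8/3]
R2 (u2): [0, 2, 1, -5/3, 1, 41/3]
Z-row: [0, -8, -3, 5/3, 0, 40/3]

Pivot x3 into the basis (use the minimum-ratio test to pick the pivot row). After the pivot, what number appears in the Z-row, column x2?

-2

Ratio test on column x3 — row 1: entry 0 ≤ 0; row 2: (41/3)/1 = 41/3. Minimum is 41/3 at row 2 (u2 leaves); pivot element 1.
Divide row 2 by 1; eliminate column x3 from the other rows.
Z-row update in column x2: -8 − (-3)·2 = -2.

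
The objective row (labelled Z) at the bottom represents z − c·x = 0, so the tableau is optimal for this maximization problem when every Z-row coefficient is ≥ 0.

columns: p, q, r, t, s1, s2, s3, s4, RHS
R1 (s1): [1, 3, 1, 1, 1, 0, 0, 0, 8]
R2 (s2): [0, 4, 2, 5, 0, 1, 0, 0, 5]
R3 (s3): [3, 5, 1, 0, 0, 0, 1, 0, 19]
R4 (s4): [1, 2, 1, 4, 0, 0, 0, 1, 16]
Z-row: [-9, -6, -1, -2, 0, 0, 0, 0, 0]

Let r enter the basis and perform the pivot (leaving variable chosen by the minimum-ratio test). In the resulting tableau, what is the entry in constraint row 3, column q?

Ratio test on column r — row 1: 8/1 = 8; row 2: 5/2 = 5/2; row 3: 19/1 = 19; row 4: 16/1 = 16. Minimum is 5/2 at row 2 (s2 leaves); pivot element 2.
Divide row 2 by 2; eliminate column r from the other rows.
Row 3 update in column q: 5 − 1·2 = 3.

3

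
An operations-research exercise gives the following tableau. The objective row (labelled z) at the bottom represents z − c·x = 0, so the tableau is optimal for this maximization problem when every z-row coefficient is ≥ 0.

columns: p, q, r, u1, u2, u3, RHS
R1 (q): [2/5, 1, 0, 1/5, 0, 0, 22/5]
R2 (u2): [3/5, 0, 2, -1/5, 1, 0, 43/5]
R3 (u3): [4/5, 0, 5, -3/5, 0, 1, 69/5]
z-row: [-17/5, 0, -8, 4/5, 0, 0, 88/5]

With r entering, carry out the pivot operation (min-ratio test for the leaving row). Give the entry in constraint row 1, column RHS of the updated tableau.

22/5

Ratio test on column r — row 1: entry 0 ≤ 0; row 2: (43/5)/2 = 43/10; row 3: (69/5)/5 = 69/25. Minimum is 69/25 at row 3 (u3 leaves); pivot element 5.
Divide row 3 by 5; eliminate column r from the other rows.
Row 1 update in column RHS: 22/5 − 0·(69/25) = 22/5.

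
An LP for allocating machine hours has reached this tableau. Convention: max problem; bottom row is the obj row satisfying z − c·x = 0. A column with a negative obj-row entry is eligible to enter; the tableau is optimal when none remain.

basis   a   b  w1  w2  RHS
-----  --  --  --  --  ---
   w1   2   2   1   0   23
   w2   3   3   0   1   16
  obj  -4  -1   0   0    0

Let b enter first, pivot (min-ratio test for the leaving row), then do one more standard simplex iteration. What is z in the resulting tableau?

Ratio test on column b — row 1: 23/2 = 23/2; row 2: 16/3 = 16/3. Minimum is 16/3 at row 2 (w2 leaves); pivot element 3.
Pivot on row 2; the obj-row RHS becomes 0 − (-1)·(16/3) = 16/3.
Next entering variable (most negative obj-row entry -3): a.
Ratio test on column a — row 1: entry 0 ≤ 0; row 2: (16/3)/1 = 16/3. Minimum is 16/3 at row 2 (b leaves); pivot element 1.
After the second pivot the obj-row RHS is 16/3 − (-3)·(16/3) = 64/3.

64/3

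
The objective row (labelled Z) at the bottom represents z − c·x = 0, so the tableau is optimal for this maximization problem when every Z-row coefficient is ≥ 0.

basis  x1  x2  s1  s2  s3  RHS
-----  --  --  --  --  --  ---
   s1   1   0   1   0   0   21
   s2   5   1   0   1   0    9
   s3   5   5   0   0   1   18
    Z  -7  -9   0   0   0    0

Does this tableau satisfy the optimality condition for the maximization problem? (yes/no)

no

The Z-row has a negative entry -9 in column x2, so it is not optimal.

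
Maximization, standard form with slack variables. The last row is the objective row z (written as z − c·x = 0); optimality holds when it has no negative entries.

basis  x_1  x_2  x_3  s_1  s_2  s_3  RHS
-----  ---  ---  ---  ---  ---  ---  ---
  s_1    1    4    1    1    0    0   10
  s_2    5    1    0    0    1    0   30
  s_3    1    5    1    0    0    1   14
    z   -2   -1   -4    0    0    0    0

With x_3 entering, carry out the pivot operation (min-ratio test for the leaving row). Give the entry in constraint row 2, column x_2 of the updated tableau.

Ratio test on column x_3 — row 1: 10/1 = 10; row 2: entry 0 ≤ 0; row 3: 14/1 = 14. Minimum is 10 at row 1 (s_1 leaves); pivot element 1.
Divide row 1 by 1; eliminate column x_3 from the other rows.
Row 2 update in column x_2: 1 − 0·4 = 1.

1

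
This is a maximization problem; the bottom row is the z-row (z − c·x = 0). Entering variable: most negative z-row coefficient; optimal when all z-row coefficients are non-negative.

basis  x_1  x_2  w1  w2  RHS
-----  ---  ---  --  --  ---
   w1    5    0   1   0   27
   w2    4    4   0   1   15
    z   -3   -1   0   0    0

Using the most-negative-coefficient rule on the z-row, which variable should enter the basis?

x_1

Negative z-row entries: x_1: -3, x_2: -1.
The most negative is -3 in column x_1, so x_1 enters.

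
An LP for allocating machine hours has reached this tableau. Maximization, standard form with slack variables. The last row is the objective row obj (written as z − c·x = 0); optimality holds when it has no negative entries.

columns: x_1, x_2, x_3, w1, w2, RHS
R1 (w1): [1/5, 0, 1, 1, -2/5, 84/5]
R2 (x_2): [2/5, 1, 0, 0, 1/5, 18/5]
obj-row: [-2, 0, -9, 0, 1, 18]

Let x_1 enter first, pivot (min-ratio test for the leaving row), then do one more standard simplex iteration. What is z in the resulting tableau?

Ratio test on column x_1 — row 1: (84/5)/(1/5) = 84; row 2: (18/5)/(2/5) = 9. Minimum is 9 at row 2 (x_2 leaves); pivot element 2/5.
Pivot on row 2; the obj-row RHS becomes 18 − (-2)·9 = 36.
Next entering variable (most negative obj-row entry -9): x_3.
Ratio test on column x_3 — row 1: 15/1 = 15; row 2: entry 0 ≤ 0. Minimum is 15 at row 1 (w1 leaves); pivot element 1.
After the second pivot the obj-row RHS is 36 − (-9)·15 = 171.

171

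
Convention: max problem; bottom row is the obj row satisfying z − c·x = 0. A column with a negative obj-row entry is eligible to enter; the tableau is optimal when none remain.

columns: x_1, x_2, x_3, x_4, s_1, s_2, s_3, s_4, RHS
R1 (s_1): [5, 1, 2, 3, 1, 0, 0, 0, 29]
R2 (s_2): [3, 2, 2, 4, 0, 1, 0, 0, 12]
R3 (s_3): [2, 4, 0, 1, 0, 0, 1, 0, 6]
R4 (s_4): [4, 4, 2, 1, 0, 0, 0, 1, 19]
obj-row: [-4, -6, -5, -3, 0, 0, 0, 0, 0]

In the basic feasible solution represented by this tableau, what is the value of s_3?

s_3 is basic (row 3); its value is the RHS of that row, 6.

6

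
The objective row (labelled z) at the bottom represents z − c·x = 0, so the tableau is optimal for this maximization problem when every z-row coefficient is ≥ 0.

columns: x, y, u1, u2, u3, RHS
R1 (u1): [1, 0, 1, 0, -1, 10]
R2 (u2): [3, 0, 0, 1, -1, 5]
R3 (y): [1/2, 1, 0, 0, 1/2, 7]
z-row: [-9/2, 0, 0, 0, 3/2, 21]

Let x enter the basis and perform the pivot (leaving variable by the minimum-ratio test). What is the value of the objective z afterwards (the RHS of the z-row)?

57/2

Ratio test on column x — row 1: 10/1 = 10; row 2: 5/3 = 5/3; row 3: 7/(1/2) = 14. Minimum is 5/3 at row 2 (u2 leaves); pivot element 3.
Pivot on row 2; the z-row RHS becomes 21 − (-9/2)·(5/3) = 57/2.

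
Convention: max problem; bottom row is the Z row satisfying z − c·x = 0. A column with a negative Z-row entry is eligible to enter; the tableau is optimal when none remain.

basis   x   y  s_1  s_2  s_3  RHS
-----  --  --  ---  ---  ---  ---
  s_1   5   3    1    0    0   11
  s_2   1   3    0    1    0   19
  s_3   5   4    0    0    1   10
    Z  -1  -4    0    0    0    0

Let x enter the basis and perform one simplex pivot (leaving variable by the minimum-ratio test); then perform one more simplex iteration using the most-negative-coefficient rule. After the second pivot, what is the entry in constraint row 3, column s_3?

1/4

Ratio test on column x — row 1: 11/5 = 11/5; row 2: 19/1 = 19; row 3: 10/5 = 2. Minimum is 2 at row 3 (s_3 leaves); pivot element 5.
Divide row 3 by 5; eliminate column x from the other rows.
Second iteration: most negative Z-row entry is -16/5 in column y, so y enters.
Ratio test on column y — row 1: entry -1 ≤ 0; row 2: 17/(11/5) = 85/11; row 3: 2/(4/5) = 5/2. Minimum is 5/2 at row 3 (x leaves); pivot element 4/5.
Divide row 3 by 4/5; eliminate column y from the other rows.
After both pivots, the entry at constraint row 3, column s_3 is 1/4.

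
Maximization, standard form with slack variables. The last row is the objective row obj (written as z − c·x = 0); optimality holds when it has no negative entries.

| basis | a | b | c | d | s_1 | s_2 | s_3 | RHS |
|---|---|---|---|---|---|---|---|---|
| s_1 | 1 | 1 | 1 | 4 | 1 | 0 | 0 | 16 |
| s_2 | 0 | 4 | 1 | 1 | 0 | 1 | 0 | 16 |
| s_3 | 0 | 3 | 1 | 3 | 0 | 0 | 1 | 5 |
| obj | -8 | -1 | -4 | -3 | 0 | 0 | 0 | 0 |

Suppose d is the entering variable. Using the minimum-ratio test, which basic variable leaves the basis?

s_3

Column d entries and ratios — s_1: 16/4 = 4; s_2: 16/1 = 16; s_3: 5/3 = 5/3.
Smallest ratio is 5/3 in the row of s_3, so s_3 leaves.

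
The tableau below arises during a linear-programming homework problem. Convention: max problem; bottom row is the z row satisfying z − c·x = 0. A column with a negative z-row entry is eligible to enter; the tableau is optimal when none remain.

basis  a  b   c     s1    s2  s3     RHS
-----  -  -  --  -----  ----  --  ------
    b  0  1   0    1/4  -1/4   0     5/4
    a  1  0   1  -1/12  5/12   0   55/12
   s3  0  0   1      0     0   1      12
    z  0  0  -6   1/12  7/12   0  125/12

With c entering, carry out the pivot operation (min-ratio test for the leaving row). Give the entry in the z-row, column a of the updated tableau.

Ratio test on column c — row 1: entry 0 ≤ 0; row 2: (55/12)/1 = 55/12; row 3: 12/1 = 12. Minimum is 55/12 at row 2 (a leaves); pivot element 1.
Divide row 2 by 1; eliminate column c from the other rows.
z-row update in column a: 0 − (-6)·1 = 6.

6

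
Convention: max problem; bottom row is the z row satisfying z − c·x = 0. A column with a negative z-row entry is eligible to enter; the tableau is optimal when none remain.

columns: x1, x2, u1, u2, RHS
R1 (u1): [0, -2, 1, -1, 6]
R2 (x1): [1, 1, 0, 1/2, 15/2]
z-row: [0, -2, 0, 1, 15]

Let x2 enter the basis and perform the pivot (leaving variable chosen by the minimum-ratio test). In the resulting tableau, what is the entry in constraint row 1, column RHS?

21

Ratio test on column x2 — row 1: entry -2 ≤ 0; row 2: (15/2)/1 = 15/2. Minimum is 15/2 at row 2 (x1 leaves); pivot element 1.
Divide row 2 by 1; eliminate column x2 from the other rows.
Row 1 update in column RHS: 6 − (-2)·(15/2) = 21.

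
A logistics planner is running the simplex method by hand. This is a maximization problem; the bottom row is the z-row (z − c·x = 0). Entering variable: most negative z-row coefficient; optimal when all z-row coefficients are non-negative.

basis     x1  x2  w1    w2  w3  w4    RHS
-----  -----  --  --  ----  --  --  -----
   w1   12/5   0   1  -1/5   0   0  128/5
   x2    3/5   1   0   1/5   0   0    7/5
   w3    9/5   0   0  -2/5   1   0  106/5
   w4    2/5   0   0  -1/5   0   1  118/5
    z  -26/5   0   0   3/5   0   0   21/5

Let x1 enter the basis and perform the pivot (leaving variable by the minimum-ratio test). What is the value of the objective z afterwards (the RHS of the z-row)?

49/3

Ratio test on column x1 — row 1: (128/5)/(12/5) = 32/3; row 2: (7/5)/(3/5) = 7/3; row 3: (106/5)/(9/5) = 106/9; row 4: (118/5)/(2/5) = 59. Minimum is 7/3 at row 2 (x2 leaves); pivot element 3/5.
Pivot on row 2; the z-row RHS becomes 21/5 − (-26/5)·(7/3) = 49/3.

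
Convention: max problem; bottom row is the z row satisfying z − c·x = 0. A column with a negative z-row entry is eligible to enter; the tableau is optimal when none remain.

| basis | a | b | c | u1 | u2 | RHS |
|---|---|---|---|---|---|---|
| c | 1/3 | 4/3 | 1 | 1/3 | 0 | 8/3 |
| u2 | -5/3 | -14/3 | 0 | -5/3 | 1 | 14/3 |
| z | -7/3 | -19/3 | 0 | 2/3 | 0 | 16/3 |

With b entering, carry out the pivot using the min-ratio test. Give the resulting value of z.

Ratio test on column b — row 1: (8/3)/(4/3) = 2; row 2: entry -14/3 ≤ 0. Minimum is 2 at row 1 (c leaves); pivot element 4/3.
Pivot on row 1; the z-row RHS becomes 16/3 − (-19/3)·2 = 18.

18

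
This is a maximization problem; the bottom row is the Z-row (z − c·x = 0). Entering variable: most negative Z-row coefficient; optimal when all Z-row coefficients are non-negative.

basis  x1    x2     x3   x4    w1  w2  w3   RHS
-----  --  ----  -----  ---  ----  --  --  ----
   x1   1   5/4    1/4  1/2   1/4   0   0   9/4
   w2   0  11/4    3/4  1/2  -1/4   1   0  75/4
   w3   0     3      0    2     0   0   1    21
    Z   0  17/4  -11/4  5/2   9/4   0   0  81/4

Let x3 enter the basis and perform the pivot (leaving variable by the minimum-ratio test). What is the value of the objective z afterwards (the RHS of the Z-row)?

45

Ratio test on column x3 — row 1: (9/4)/(1/4) = 9; row 2: (75/4)/(3/4) = 25; row 3: entry 0 ≤ 0. Minimum is 9 at row 1 (x1 leaves); pivot element 1/4.
Pivot on row 1; the Z-row RHS becomes 81/4 − (-11/4)·9 = 45.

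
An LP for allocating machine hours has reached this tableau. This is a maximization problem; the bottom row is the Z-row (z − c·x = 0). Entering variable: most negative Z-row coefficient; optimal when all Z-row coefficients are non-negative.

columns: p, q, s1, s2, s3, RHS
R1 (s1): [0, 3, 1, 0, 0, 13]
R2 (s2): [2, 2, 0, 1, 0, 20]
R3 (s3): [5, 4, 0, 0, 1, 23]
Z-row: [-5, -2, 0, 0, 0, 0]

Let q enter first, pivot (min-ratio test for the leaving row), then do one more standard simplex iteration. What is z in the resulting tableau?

43/3

Ratio test on column q — row 1: 13/3 = 13/3; row 2: 20/2 = 10; row 3: 23/4 = 23/4. Minimum is 13/3 at row 1 (s1 leaves); pivot element 3.
Pivot on row 1; the Z-row RHS becomes 0 − (-2)·(13/3) = 26/3.
Next entering variable (most negative Z-row entry -5): p.
Ratio test on column p — row 1: entry 0 ≤ 0; row 2: (34/3)/2 = 17/3; row 3: (17/3)/5 = 17/15. Minimum is 17/15 at row 3 (s3 leaves); pivot element 5.
After the second pivot the Z-row RHS is 26/3 − (-5)·(17/15) = 43/3.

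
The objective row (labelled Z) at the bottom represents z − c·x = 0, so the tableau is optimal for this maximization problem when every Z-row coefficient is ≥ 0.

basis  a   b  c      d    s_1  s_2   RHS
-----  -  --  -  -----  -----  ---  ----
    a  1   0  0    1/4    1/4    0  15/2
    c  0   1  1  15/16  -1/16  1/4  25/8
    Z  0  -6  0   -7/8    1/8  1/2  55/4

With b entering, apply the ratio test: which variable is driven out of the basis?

c

Column b entries and ratios — a: 0 ≤ 0, skip; c: (25/8)/1 = 25/8.
Smallest ratio is 25/8 in the row of c, so c leaves.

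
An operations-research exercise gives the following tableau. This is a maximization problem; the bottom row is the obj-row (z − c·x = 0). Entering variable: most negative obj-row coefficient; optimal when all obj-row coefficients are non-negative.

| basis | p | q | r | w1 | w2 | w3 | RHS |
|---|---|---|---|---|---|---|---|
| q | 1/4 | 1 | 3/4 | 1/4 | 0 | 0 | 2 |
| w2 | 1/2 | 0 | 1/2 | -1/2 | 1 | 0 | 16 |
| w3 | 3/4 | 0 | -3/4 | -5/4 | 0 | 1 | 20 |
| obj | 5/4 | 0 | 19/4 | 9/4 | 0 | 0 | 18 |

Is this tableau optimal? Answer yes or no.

yes

Every obj-row coefficient is ≥ 0, so the tableau is optimal.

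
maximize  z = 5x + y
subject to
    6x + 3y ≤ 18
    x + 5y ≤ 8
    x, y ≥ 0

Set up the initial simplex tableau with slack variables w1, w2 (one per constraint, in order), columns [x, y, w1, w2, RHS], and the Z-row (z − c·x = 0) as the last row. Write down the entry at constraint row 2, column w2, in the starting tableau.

1

Slack w2 belongs to constraint 2; its column is the unit vector e_2, so the entry in row 2 is 1.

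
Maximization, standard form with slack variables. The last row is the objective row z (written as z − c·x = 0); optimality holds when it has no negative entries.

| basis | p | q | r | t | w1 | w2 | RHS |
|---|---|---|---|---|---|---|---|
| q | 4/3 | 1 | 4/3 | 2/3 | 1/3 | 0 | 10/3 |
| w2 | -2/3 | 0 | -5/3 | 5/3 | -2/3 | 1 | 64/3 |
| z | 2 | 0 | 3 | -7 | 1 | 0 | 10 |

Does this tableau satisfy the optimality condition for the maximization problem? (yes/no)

The z-row has a negative entry -7 in column t, so it is not optimal.

no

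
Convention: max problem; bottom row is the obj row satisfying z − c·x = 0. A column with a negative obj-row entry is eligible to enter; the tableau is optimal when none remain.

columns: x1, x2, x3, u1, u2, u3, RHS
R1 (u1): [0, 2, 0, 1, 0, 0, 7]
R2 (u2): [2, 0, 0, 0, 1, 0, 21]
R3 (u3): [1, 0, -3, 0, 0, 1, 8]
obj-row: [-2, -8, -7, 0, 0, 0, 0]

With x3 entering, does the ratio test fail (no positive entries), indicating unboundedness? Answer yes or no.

Every constraint-row entry in column x3 is ≤ 0, so increasing x3 is unbounded.

yes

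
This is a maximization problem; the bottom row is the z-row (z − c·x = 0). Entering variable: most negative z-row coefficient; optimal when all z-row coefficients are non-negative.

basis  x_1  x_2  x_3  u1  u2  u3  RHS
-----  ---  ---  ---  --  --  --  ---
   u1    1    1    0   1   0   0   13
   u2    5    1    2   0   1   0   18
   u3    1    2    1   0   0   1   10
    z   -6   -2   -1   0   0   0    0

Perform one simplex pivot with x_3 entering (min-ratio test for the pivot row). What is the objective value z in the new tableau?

9

Ratio test on column x_3 — row 1: entry 0 ≤ 0; row 2: 18/2 = 9; row 3: 10/1 = 10. Minimum is 9 at row 2 (u2 leaves); pivot element 2.
Pivot on row 2; the z-row RHS becomes 0 − (-1)·9 = 9.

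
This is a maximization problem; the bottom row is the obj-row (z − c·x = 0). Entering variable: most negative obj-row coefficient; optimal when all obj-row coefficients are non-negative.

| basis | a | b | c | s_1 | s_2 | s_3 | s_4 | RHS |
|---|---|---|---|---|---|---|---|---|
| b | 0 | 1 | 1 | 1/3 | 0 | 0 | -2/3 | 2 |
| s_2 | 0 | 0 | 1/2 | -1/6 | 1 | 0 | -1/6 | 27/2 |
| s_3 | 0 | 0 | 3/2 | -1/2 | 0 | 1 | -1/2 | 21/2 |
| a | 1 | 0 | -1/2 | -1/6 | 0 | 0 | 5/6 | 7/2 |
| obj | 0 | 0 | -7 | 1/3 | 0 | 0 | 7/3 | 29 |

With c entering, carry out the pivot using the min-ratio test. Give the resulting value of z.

43

Ratio test on column c — row 1: 2/1 = 2; row 2: (27/2)/(1/2) = 27; row 3: (21/2)/(3/2) = 7; row 4: entry -1/2 ≤ 0. Minimum is 2 at row 1 (b leaves); pivot element 1.
Pivot on row 1; the obj-row RHS becomes 29 − (-7)·2 = 43.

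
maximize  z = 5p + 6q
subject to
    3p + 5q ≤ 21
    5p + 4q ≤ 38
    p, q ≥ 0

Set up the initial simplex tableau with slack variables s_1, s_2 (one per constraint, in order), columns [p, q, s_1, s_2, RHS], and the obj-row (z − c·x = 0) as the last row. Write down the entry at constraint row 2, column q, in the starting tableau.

Constraint 2 has coefficient 4 on q.

4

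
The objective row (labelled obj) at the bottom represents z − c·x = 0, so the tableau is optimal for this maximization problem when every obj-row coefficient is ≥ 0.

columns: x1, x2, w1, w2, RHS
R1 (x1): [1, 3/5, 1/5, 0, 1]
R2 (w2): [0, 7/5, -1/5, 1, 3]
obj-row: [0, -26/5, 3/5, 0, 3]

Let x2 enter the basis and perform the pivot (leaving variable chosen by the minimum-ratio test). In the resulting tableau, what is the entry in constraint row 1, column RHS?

Ratio test on column x2 — row 1: 1/(3/5) = 5/3; row 2: 3/(7/5) = 15/7. Minimum is 5/3 at row 1 (x1 leaves); pivot element 3/5.
Divide row 1 by 3/5; eliminate column x2 from the other rows.
In the new row 1, the RHS entry is the old entry divided by the pivot: 1/(3/5) = 5/3.

5/3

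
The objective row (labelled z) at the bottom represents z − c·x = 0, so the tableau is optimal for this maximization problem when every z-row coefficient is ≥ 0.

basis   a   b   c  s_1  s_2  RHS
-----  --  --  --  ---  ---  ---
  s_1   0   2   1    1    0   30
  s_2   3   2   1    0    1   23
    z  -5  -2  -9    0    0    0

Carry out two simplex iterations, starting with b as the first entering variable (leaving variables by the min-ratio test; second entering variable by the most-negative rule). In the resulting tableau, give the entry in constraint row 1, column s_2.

Ratio test on column b — row 1: 30/2 = 15; row 2: 23/2 = 23/2. Minimum is 23/2 at row 2 (s_2 leaves); pivot element 2.
Divide row 2 by 2; eliminate column b from the other rows.
Second iteration: most negative z-row entry is -8 in column c, so c enters.
Ratio test on column c — row 1: entry 0 ≤ 0; row 2: (23/2)/(1/2) = 23. Minimum is 23 at row 2 (b leaves); pivot element 1/2.
Divide row 2 by 1/2; eliminate column c from the other rows.
After both pivots, the entry at constraint row 1, column s_2 is -1.

-1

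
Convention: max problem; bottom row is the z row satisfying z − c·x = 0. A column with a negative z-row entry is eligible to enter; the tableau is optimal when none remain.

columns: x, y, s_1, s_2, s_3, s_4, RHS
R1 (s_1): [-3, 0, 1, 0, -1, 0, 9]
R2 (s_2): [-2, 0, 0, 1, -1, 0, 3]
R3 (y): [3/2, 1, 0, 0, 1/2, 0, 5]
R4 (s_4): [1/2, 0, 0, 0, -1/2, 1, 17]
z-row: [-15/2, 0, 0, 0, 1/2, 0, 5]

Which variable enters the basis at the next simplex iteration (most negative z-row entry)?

Negative z-row entries: x: -15/2.
The most negative is -15/2 in column x, so x enters.

x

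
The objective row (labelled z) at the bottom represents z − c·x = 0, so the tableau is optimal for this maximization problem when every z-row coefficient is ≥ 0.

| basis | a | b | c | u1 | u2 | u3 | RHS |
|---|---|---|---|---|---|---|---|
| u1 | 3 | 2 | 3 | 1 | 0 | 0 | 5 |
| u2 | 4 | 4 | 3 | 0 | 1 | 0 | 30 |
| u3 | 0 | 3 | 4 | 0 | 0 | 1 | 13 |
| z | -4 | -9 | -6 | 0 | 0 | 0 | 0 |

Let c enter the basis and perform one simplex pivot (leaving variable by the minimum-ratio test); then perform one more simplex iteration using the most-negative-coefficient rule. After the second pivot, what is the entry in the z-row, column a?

19/2

Ratio test on column c — row 1: 5/3 = 5/3; row 2: 30/3 = 10; row 3: 13/4 = 13/4. Minimum is 5/3 at row 1 (u1 leaves); pivot element 3.
Divide row 1 by 3; eliminate column c from the other rows.
Second iteration: most negative z-row entry is -5 in column b, so b enters.
Ratio test on column b — row 1: (5/3)/(2/3) = 5/2; row 2: 25/2 = 25/2; row 3: (19/3)/(1/3) = 19. Minimum is 5/2 at row 1 (c leaves); pivot element 2/3.
Divide row 1 by 2/3; eliminate column b from the other rows.
After both pivots, the entry at the z-row, column a is 19/2.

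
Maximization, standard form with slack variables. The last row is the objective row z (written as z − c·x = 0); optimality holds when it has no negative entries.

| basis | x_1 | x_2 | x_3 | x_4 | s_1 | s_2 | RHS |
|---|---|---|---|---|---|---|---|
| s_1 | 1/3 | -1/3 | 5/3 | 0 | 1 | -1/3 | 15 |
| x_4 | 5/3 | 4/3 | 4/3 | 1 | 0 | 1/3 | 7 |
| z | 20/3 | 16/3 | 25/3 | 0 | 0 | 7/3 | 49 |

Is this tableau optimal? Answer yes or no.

Every z-row coefficient is ≥ 0, so the tableau is optimal.

yes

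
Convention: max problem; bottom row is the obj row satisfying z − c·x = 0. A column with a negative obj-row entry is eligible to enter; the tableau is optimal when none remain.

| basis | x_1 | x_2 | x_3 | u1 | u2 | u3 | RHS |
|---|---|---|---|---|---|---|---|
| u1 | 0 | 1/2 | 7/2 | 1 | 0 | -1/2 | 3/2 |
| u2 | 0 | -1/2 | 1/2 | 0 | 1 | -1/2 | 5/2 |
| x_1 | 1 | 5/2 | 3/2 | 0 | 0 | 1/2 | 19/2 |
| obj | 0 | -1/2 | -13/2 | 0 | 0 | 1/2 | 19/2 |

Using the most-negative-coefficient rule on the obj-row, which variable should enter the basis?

x_3

Negative obj-row entries: x_2: -1/2, x_3: -13/2.
The most negative is -13/2 in column x_3, so x_3 enters.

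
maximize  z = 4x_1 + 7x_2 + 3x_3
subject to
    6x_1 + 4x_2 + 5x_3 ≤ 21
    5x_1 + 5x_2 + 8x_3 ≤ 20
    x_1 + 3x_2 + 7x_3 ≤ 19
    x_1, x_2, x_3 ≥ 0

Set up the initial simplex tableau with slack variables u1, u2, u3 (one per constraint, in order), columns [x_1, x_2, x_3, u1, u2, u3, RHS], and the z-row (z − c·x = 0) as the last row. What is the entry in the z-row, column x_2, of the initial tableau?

The z-row carries the negated objective coefficients: the x_2 entry is -7.

-7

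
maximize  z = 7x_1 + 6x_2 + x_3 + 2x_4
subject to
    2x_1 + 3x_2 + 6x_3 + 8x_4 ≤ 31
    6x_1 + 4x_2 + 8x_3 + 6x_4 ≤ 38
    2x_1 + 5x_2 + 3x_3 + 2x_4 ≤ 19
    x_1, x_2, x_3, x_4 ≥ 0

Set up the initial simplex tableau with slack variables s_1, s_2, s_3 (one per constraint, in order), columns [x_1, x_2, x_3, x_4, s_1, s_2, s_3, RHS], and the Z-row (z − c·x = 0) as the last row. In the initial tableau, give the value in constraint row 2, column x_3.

8

Constraint 2 has coefficient 8 on x_3.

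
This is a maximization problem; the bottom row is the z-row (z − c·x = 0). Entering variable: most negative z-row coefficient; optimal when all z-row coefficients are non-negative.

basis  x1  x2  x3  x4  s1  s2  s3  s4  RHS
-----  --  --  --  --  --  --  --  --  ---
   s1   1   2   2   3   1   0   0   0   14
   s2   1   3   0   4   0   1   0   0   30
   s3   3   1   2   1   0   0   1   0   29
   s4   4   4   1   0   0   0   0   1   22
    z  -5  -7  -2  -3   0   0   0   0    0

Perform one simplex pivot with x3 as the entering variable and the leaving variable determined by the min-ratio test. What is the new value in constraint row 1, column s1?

Ratio test on column x3 — row 1: 14/2 = 7; row 2: entry 0 ≤ 0; row 3: 29/2 = 29/2; row 4: 22/1 = 22. Minimum is 7 at row 1 (s1 leaves); pivot element 2.
Divide row 1 by 2; eliminate column x3 from the other rows.
In the new row 1, the s1 entry is the old entry divided by the pivot: 1/2 = 1/2.

1/2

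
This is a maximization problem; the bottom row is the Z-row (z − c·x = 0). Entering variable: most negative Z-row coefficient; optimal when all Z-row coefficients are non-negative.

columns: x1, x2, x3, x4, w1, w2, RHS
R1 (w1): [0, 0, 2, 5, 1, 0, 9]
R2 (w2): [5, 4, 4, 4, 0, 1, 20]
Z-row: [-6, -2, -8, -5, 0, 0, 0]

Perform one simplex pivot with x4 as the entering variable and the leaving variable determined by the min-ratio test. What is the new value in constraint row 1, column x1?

0

Ratio test on column x4 — row 1: 9/5 = 9/5; row 2: 20/4 = 5. Minimum is 9/5 at row 1 (w1 leaves); pivot element 5.
Divide row 1 by 5; eliminate column x4 from the other rows.
In the new row 1, the x1 entry is the old entry divided by the pivot: 0/5 = 0.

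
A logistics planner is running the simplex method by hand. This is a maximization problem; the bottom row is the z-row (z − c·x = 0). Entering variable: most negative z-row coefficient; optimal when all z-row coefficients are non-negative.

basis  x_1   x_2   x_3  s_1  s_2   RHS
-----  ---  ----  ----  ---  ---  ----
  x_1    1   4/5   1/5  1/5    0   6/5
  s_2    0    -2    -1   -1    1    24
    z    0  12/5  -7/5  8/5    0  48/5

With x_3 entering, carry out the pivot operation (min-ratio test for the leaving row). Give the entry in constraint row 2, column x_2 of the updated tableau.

2

Ratio test on column x_3 — row 1: (6/5)/(1/5) = 6; row 2: entry -1 ≤ 0. Minimum is 6 at row 1 (x_1 leaves); pivot element 1/5.
Divide row 1 by 1/5; eliminate column x_3 from the other rows.
Row 2 update in column x_2: -2 − (-1)·4 = 2.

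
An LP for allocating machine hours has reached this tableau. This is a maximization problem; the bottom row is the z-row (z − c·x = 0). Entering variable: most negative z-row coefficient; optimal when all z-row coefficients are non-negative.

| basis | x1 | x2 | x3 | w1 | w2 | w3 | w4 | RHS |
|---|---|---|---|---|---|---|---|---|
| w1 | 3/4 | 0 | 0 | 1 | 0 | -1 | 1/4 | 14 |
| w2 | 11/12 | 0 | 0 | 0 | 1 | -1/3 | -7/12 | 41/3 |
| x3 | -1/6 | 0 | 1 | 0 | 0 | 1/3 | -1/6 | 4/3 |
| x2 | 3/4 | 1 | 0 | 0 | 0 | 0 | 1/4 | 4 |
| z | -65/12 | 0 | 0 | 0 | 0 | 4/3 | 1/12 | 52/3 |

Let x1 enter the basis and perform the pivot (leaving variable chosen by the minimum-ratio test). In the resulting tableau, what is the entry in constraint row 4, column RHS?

16/3

Ratio test on column x1 — row 1: 14/(3/4) = 56/3; row 2: (41/3)/(11/12) = 164/11; row 3: entry -1/6 ≤ 0; row 4: 4/(3/4) = 16/3. Minimum is 16/3 at row 4 (x2 leaves); pivot element 3/4.
Divide row 4 by 3/4; eliminate column x1 from the other rows.
In the new row 4, the RHS entry is the old entry divided by the pivot: 4/(3/4) = 16/3.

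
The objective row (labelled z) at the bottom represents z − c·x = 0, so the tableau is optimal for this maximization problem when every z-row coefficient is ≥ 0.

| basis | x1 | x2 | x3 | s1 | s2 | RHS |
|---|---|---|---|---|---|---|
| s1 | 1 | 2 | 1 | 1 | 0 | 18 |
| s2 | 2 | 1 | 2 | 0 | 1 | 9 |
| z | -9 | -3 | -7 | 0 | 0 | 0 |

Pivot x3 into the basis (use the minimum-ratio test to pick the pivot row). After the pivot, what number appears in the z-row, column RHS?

Ratio test on column x3 — row 1: 18/1 = 18; row 2: 9/2 = 9/2. Minimum is 9/2 at row 2 (s2 leaves); pivot element 2.
Divide row 2 by 2; eliminate column x3 from the other rows.
z-row update in column RHS: 0 − (-7)·(9/2) = 63/2.

63/2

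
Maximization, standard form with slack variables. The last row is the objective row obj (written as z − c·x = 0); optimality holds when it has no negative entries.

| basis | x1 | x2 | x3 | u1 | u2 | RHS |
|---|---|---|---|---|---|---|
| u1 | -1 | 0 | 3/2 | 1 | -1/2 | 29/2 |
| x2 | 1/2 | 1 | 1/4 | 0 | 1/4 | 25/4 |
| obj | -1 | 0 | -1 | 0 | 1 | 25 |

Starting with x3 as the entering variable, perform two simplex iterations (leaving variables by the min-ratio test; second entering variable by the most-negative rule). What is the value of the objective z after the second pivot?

177/4

Ratio test on column x3 — row 1: (29/2)/(3/2) = 29/3; row 2: (25/4)/(1/4) = 25. Minimum is 29/3 at row 1 (u1 leaves); pivot element 3/2.
Pivot on row 1; the obj-row RHS becomes 25 − (-1)·(29/3) = 104/3.
Next entering variable (most negative obj-row entry -5/3): x1.
Ratio test on column x1 — row 1: entry -2/3 ≤ 0; row 2: (23/6)/(2/3) = 23/4. Minimum is 23/4 at row 2 (x2 leaves); pivot element 2/3.
After the second pivot the obj-row RHS is 104/3 − (-5/3)·(23/4) = 177/4.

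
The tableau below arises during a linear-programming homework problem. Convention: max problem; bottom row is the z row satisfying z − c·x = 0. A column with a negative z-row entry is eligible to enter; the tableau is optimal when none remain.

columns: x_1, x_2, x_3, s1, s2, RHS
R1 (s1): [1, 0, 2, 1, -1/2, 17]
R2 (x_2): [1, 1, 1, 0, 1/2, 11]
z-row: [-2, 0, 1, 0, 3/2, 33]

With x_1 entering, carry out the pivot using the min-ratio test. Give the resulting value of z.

Ratio test on column x_1 — row 1: 17/1 = 17; row 2: 11/1 = 11. Minimum is 11 at row 2 (x_2 leaves); pivot element 1.
Pivot on row 2; the z-row RHS becomes 33 − (-2)·11 = 55.

55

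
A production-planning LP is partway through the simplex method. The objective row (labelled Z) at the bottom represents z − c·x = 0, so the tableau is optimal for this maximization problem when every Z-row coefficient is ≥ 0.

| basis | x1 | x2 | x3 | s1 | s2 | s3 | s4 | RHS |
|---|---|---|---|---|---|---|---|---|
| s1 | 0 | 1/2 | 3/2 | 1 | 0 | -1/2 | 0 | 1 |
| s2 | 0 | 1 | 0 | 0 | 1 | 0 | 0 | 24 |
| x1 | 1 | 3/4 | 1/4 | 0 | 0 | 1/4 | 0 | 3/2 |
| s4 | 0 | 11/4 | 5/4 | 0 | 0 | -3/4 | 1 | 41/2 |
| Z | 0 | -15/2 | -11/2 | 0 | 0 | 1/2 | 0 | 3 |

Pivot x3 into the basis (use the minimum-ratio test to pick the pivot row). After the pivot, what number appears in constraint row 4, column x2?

7/3

Ratio test on column x3 — row 1: 1/(3/2) = 2/3; row 2: entry 0 ≤ 0; row 3: (3/2)/(1/4) = 6; row 4: (41/2)/(5/4) = 82/5. Minimum is 2/3 at row 1 (s1 leaves); pivot element 3/2.
Divide row 1 by 3/2; eliminate column x3 from the other rows.
Row 4 update in column x2: 11/4 − (5/4)·(1/3) = 7/3.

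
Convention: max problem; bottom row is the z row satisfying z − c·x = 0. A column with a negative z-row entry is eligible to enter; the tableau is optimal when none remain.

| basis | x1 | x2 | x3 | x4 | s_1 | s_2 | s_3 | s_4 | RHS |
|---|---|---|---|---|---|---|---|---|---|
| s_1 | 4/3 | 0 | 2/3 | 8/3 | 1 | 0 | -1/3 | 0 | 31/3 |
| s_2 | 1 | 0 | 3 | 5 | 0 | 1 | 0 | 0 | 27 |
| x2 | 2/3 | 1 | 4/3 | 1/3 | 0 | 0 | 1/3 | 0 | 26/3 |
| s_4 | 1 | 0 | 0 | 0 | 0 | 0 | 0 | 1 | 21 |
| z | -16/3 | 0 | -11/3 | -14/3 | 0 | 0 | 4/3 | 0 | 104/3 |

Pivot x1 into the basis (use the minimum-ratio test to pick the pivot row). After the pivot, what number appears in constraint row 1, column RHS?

31/4

Ratio test on column x1 — row 1: (31/3)/(4/3) = 31/4; row 2: 27/1 = 27; row 3: (26/3)/(2/3) = 13; row 4: 21/1 = 21. Minimum is 31/4 at row 1 (s_1 leaves); pivot element 4/3.
Divide row 1 by 4/3; eliminate column x1 from the other rows.
In the new row 1, the RHS entry is the old entry divided by the pivot: (31/3)/(4/3) = 31/4.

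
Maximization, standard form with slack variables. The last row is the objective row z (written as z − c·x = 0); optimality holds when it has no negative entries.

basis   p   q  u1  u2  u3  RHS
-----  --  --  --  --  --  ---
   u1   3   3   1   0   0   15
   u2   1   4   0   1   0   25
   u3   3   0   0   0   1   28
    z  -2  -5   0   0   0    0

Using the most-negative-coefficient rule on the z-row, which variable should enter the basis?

Negative z-row entries: p: -2, q: -5.
The most negative is -5 in column q, so q enters.

q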